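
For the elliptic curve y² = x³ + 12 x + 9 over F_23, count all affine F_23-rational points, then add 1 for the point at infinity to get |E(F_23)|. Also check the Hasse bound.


Affine points = {(0, 3), (0, 20), (2, 8), (2, 15), (3, 7), (3, 16), (4, 11), (4, 12), (9, 8), (9, 15), (10, 5), (10, 18), (11, 0), (12, 8), (12, 15), (13, 4), (13, 19), (14, 0), (18, 10), (18, 13), (19, 9), (19, 14), (21, 0)}; affine count = 23; |E(F_23)| = 24.

Discriminant check: Δ ∝ 4a³ + 27b² = 4·12³ + 27·9² = 4·1728 + 27·81 ≡ 14 (mod 23). Nonzero ⇒ E is nonsingular.
For each x ∈ F_23, compute rhs = x³ + 12·x + 9 mod 23, then count y ∈ F_23 with y² ≡ rhs.
  x = 0: rhs = 9, matching y values: 3, 20 (2 points).
  x = 1: rhs = 22, matching y values: none (0 points).
  x = 2: rhs = 18, matching y values: 8, 15 (2 points).
  x = 3: rhs = 3, matching y values: 7, 16 (2 points).
  x = 4: rhs = 6, matching y values: 11, 12 (2 points).
  x = 5: rhs = 10, matching y values: none (0 points).
  x = 6: rhs = 21, matching y values: none (0 points).
  x = 7: rhs = 22, matching y values: none (0 points).
  x = 8: rhs = 19, matching y values: none (0 points).
  x = 9: rhs = 18, matching y values: 8, 15 (2 points).
  x = 10: rhs = 2, matching y values: 5, 18 (2 points).
  x = 11: rhs = 0, matching y values: 0 (1 points).
  x = 12: rhs = 18, matching y values: 8, 15 (2 points).
  x = 13: rhs = 16, matching y values: 4, 19 (2 points).
  x = 14: rhs = 0, matching y values: 0 (1 points).
  x = 15: rhs = 22, matching y values: none (0 points).
  x = 16: rhs = 19, matching y values: none (0 points).
  x = 17: rhs = 20, matching y values: none (0 points).
  x = 18: rhs = 8, matching y values: 10, 13 (2 points).
  x = 19: rhs = 12, matching y values: 9, 14 (2 points).
  x = 20: rhs = 15, matching y values: none (0 points).
  x = 21: rhs = 0, matching y values: 0 (1 points).
  x = 22: rhs = 19, matching y values: none (0 points).
Total affine count: 23.
Full point count |E(F_23)| = 23 + 1 = 24.
Hasse bound: |24 − (23+1)| = |0| = 0 ≤ 2√23 ≈ 9.5917 ✓.


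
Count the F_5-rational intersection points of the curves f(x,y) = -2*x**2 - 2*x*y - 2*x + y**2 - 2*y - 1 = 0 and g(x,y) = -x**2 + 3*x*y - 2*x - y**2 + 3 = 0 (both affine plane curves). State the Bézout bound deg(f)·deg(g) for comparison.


Common zeros: {(1, 0), (4, 1)}; count = 2; Bézout bound = 4.

deg(f) = 2, deg(g) = 2, so Bézout bound = 4.
Scan x ∈ F_5. For each x, list the y ∈ F_5 with f(x, y) ≡ 0 and those with g(x, y) ≡ 0 (mod 5); the common zeros in that column are the intersection.
  x = 0: f ≡ 0 at y ∈ ∅; g ≡ 0 at y ∈ ∅; common: ∅.
  x = 1: f ≡ 0 at y ∈ {0, 4}; g ≡ 0 at y ∈ {0, 3}; common: {0}.
  x = 2: f ≡ 0 at y ∈ ∅; g ≡ 0 at y ∈ {0, 1}; common: ∅.
  x = 3: f ≡ 0 at y ∈ {0, 3}; g ≡ 0 at y ∈ ∅; common: ∅.
  x = 4: f ≡ 0 at y ∈ {1, 4}; g ≡ 0 at y ∈ {1}; common: {1}.
Collecting: common zeros = {(1, 0), (4, 1)}, so the count is 2.
Comparison with the Bézout bound: 2 ≤ 4 = deg(f)·deg(g), as expected for curves with no common component (the affine F_5-count falls short of the bound because intersections may lie at infinity, over extension fields, or carry multiplicity).


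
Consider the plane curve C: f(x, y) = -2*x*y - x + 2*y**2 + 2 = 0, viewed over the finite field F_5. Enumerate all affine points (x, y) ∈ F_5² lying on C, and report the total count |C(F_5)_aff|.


Affine F_5-points: {(0, 2), (0, 3), (1, 2), (1, 4), (2, 0), (2, 2), (3, 1), (3, 2), (4, 2)}; count = 9.

For each of the 25 pairs (x, y) ∈ F_5², evaluate f(x, y) mod 5. Record the zeros.
  x = 0: [0↦2, 1↦4, 2↦0, 3↦0, 4↦4]  zeros at y ∈ {2, 3}
  x = 1: [0↦1, 1↦1, 2↦0, 3↦3, 4↦0]  zeros at y ∈ {2, 4}
  x = 2: [0↦0, 1↦3, 2↦0, 3↦1, 4↦1]  zeros at y ∈ {0, 2}
  x = 3: [0↦4, 1↦0, 2↦0, 3↦4, 4↦2]  zeros at y ∈ {1, 2}
  x = 4: [0↦3, 1↦2, 2↦0, 3↦2, 4↦3]  zeros at y ∈ {2}
Collecting zeros: affine points = {(0, 2), (0, 3), (1, 2), (1, 4), (2, 0), (2, 2), (3, 1), (3, 2), (4, 2)}.
Total count |C(F_5)_aff| = 9.


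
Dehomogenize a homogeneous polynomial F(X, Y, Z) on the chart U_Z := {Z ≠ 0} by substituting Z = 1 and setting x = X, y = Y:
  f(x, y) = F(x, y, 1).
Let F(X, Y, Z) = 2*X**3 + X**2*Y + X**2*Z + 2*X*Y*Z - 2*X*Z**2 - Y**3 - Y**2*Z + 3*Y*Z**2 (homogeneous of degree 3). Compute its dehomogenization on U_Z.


f(x, y) = 2*x**3 + x**2*y + x**2 + 2*x*y - 2*x - y**3 - y**2 + 3*y

On U_Z we set Z = 1. Each monomial c·X^i·Y^j·Z^k in F becomes c·x^i·y^j·1^k = c·x^i·y^j.
Substituting Z = 1: F(X, Y, 1) = 2*x**3 + x**2*y + x**2 + 2*x*y - 2*x - y**3 - y**2 + 3*y.
Note: deg(f) ≤ deg(F) = 3; strict inequality happens when F is divisible by Z (lost terms).


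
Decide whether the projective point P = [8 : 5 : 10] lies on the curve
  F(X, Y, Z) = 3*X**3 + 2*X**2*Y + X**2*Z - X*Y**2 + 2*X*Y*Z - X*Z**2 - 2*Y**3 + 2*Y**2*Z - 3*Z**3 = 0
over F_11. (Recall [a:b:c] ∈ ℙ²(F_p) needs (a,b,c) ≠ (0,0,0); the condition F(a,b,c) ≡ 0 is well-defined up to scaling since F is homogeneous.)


F(8,5,10) ≡ 9 (mod 11); P is NOT on the curve.

Evaluate F(8, 5, 10) term-by-term (mod 11).
  3*X**3 ↦ 3·512·1·1 = 1536
  2*X**2*Y ↦ 2·64·5·1 = 640
  X**2*Z ↦ 1·64·1·10 = 640
  -X*Y**2 ↦ -1·8·25·1 = -200
  2*X*Y*Z ↦ 2·8·5·10 = 800
  -X*Z**2 ↦ -1·8·1·100 = -800
  -2*Y**3 ↦ -2·1·125·1 = -250
  2*Y**2*Z ↦ 2·1·25·10 = 500
  -3*Z**3 ↦ -3·1·1·1000 = -3000
Sum: F(8, 5, 10) = (1536) + (640) + (640) + (-200) + (800) + (-800) + (-250) + (500) + (-3000) = -134.
Reducing mod 11: -134 ≡ 9 (mod 11).
Since F(a, b, c) ≡ 9 ≠ 0 (mod 11), P does NOT lie on the curve.


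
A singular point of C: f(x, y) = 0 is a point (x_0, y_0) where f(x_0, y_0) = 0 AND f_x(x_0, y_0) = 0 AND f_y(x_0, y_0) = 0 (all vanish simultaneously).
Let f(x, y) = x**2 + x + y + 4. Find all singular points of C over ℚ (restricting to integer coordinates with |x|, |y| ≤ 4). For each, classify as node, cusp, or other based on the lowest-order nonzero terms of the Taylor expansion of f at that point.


No singular points in the scanned grid; C is smooth there.

Compute partial derivatives:
  f_x = 2*x + 1.
  f_y = 1.
f_y = 1 is a nonzero constant, so f_y never vanishes: no point (x, y) can satisfy f = f_x = f_y = 0. In particular no (x, y) ∈ {−4, ..., 4}² is singular; the curve is smooth.


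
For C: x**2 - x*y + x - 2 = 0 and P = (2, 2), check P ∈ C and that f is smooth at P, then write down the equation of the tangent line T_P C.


Tangent line at P: 3*x - 2*y - 2 = 0.

Step 1: f(2, 2) = 0, so P lies on C.
Step 2: partial derivatives
  f_x(x, y) = 2*x - y + 1, f_y(x, y) = -x.
  f_x(P) = 3, f_y(P) = -2 (gradient nonzero, so P is smooth).
Step 3: tangent line at P: 3·(x − 2) + -2·(y − 2) = 0.
Expanding: 3*x - 2*y - 2 = 0.


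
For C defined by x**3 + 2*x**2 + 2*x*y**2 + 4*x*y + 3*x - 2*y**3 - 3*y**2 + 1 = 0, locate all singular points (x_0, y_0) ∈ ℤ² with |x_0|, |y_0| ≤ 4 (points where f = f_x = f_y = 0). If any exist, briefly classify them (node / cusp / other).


Singular points: {(-1, -1)}; classification: node.

Compute partial derivatives:
  f_x = 3*x**2 + 4*x + 2*y**2 + 4*y + 3.
  f_y = 4*x*y + 4*x - 6*y**2 - 6*y.
Scan x_0 ∈ {−4, ..., 4}. For each x_0, f_y(x_0, y) is a polynomial in y; find its integer roots y ∈ {−4, ..., 4}, then test f_x and f at those candidates.
  x = -4: f_y(-4, y) = -6*y**2 - 22*y - 16; vanishes at y ∈ {-1}. (-4, -1): f_x = 33 ≠ 0.
  x = -3: f_y(-3, y) = -6*y**2 - 18*y - 12; vanishes at y ∈ {-2, -1}. (-3, -2): f_x = 18 ≠ 0; (-3, -1): f_x = 16 ≠ 0.
  x = -2: f_y(-2, y) = -6*y**2 - 14*y - 8; vanishes at y ∈ {-1}. (-2, -1): f_x = 5 ≠ 0.
  x = -1: f_y(-1, y) = -6*y**2 - 10*y - 4; vanishes at y ∈ {-1}. (-1, -1): f_x = 0, f = 0 — SINGULAR.
  x = 0: f_y(0, y) = -6*y**2 - 6*y; vanishes at y ∈ {-1, 0}. (0, -1): f_x = 1 ≠ 0; (0, 0): f_x = 3 ≠ 0.
  x = 1: f_y(1, y) = -6*y**2 - 2*y + 4; vanishes at y ∈ {-1}. (1, -1): f_x = 8 ≠ 0.
  x = 2: f_y(2, y) = -6*y**2 + 2*y + 8; vanishes at y ∈ {-1}. (2, -1): f_x = 21 ≠ 0.
  x = 3: f_y(3, y) = -6*y**2 + 6*y + 12; vanishes at y ∈ {-1, 2}. (3, -1): f_x = 40 ≠ 0; (3, 2): f_x = 58 ≠ 0.
  x = 4: f_y(4, y) = -6*y**2 + 10*y + 16; vanishes at y ∈ {-1}. (4, -1): f_x = 65 ≠ 0.
Only singular point on the grid: (-1, -1).
Classify: substitute x = -1 + u, y = -1 + v and expand: f = u**3 - u**2 + 2*u*v**2 - 2*v**3 + v**2.
No constant or linear terms (consistent with a singular point). Quadratic part: -u**2 + v**2. Cubic part: u**3 + 2*u*v**2 - 2*v**3.
The quadratic part v**2 - u**2 = (v − u)(v + u) splits into two distinct linear factors, so there are two distinct tangent lines y − -1 = ±(x − -1) — this is a node (ordinary double point).
Classification: node.


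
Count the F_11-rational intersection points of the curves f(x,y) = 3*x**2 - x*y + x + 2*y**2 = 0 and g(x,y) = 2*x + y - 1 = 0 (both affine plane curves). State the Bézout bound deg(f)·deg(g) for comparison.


Common zeros: {(7, 9), (8, 7)}; count = 2; Bézout bound = 2.

deg(f) = 2, deg(g) = 1, so Bézout bound = 2.
Scan x ∈ F_11. For each x, list the y ∈ F_11 with f(x, y) ≡ 0 and those with g(x, y) ≡ 0 (mod 11); the common zeros in that column are the intersection.
  x = 0: f ≡ 0 at y ∈ {0}; g ≡ 0 at y ∈ {1}; common: ∅.
  x = 1: f ≡ 0 at y ∈ ∅; g ≡ 0 at y ∈ {10}; common: ∅.
  x = 2: f ≡ 0 at y ∈ ∅; g ≡ 0 at y ∈ {8}; common: ∅.
  x = 3: f ≡ 0 at y ∈ {9}; g ≡ 0 at y ∈ {6}; common: ∅.
  x = 4: f ≡ 0 at y ∈ ∅; g ≡ 0 at y ∈ {4}; common: ∅.
  x = 5: f ≡ 0 at y ∈ {1, 7}; g ≡ 0 at y ∈ {2}; common: ∅.
  x = 6: f ≡ 0 at y ∈ {1, 2}; g ≡ 0 at y ∈ {0}; common: ∅.
  x = 7: f ≡ 0 at y ∈ {0, 9}; g ≡ 0 at y ∈ {9}; common: {9}.
  x = 8: f ≡ 0 at y ∈ {7, 8}; g ≡ 0 at y ∈ {7}; common: {7}.
  x = 9: f ≡ 0 at y ∈ {2, 8}; g ≡ 0 at y ∈ {5}; common: ∅.
  x = 10: f ≡ 0 at y ∈ ∅; g ≡ 0 at y ∈ {3}; common: ∅.
Collecting: common zeros = {(7, 9), (8, 7)}, so the count is 2.
Comparison with the Bézout bound: 2 ≤ 2 = deg(f)·deg(g), as expected for curves with no common component (the bound is attained).


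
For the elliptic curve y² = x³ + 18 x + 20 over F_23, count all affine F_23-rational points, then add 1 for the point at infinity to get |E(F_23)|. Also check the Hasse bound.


Affine points = {(1, 4), (1, 19), (2, 8), (2, 15), (3, 3), (3, 20), (4, 8), (4, 15), (7, 11), (7, 12), (8, 3), (8, 20), (10, 2), (10, 21), (11, 10), (11, 13), (12, 3), (12, 20), (13, 6), (13, 17), (14, 7), (14, 16), (15, 10), (15, 13), (17, 8), (17, 15), (18, 9), (18, 14), (20, 10), (20, 13), (22, 1), (22, 22)}; affine count = 32; |E(F_23)| = 33.

Discriminant check: Δ ∝ 4a³ + 27b² = 4·18³ + 27·20² = 4·5832 + 27·400 ≡ 19 (mod 23). Nonzero ⇒ E is nonsingular.
For each x ∈ F_23, compute rhs = x³ + 18·x + 20 mod 23, then count y ∈ F_23 with y² ≡ rhs.
  x = 0: rhs = 20, matching y values: none (0 points).
  x = 1: rhs = 16, matching y values: 4, 19 (2 points).
  x = 2: rhs = 18, matching y values: 8, 15 (2 points).
  x = 3: rhs = 9, matching y values: 3, 20 (2 points).
  x = 4: rhs = 18, matching y values: 8, 15 (2 points).
  x = 5: rhs = 5, matching y values: none (0 points).
  x = 6: rhs = 22, matching y values: none (0 points).
  x = 7: rhs = 6, matching y values: 11, 12 (2 points).
  x = 8: rhs = 9, matching y values: 3, 20 (2 points).
  x = 9: rhs = 14, matching y values: none (0 points).
  x = 10: rhs = 4, matching y values: 2, 21 (2 points).
  x = 11: rhs = 8, matching y values: 10, 13 (2 points).
  x = 12: rhs = 9, matching y values: 3, 20 (2 points).
  x = 13: rhs = 13, matching y values: 6, 17 (2 points).
  x = 14: rhs = 3, matching y values: 7, 16 (2 points).
  x = 15: rhs = 8, matching y values: 10, 13 (2 points).
  x = 16: rhs = 11, matching y values: none (0 points).
  x = 17: rhs = 18, matching y values: 8, 15 (2 points).
  x = 18: rhs = 12, matching y values: 9, 14 (2 points).
  x = 19: rhs = 22, matching y values: none (0 points).
  x = 20: rhs = 8, matching y values: 10, 13 (2 points).
  x = 21: rhs = 22, matching y values: none (0 points).
  x = 22: rhs = 1, matching y values: 1, 22 (2 points).
Total affine count: 32.
Full point count |E(F_23)| = 32 + 1 = 33.
Hasse bound: |33 − (23+1)| = |9| = 9 ≤ 2√23 ≈ 9.5917 ✓.


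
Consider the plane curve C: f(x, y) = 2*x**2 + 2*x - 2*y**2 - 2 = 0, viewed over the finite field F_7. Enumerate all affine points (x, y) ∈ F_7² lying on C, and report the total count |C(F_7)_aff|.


Affine F_7-points: {(1, 1), (1, 6), (3, 2), (3, 5), (5, 1), (5, 6)}; count = 6.

For each of the 49 pairs (x, y) ∈ F_7², evaluate f(x, y) mod 7. Record the zeros.
  x = 0: [0↦5, 1↦3, 2↦4, 3↦1, 4↦1, 5↦4, 6↦3]  zeros at y ∈ ∅
  x = 1: [0↦2, 1↦0, 2↦1, 3↦5, 4↦5, 5↦1, 6↦0]  zeros at y ∈ {1, 6}
  x = 2: [0↦3, 1↦1, 2↦2, 3↦6, 4↦6, 5↦2, 6↦1]  zeros at y ∈ ∅
  x = 3: [0↦1, 1↦6, 2↦0, 3↦4, 4↦4, 5↦0, 6↦6]  zeros at y ∈ {2, 5}
  x = 4: [0↦3, 1↦1, 2↦2, 3↦6, 4↦6, 5↦2, 6↦1]  zeros at y ∈ ∅
  x = 5: [0↦2, 1↦0, 2↦1, 3↦5, 4↦5, 5↦1, 6↦0]  zeros at y ∈ {1, 6}
  x = 6: [0↦5, 1↦3, 2↦4, 3↦1, 4↦1, 5↦4, 6↦3]  zeros at y ∈ ∅
Collecting zeros: affine points = {(1, 1), (1, 6), (3, 2), (3, 5), (5, 1), (5, 6)}.
Total count |C(F_7)_aff| = 6.


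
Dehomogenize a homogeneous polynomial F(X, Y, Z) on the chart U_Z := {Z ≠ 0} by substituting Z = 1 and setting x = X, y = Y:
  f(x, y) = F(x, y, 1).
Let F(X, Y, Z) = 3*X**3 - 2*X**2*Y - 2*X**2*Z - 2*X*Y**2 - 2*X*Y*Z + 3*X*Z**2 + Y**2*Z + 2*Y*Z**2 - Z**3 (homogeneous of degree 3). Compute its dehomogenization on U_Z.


f(x, y) = 3*x**3 - 2*x**2*y - 2*x**2 - 2*x*y**2 - 2*x*y + 3*x + y**2 + 2*y - 1

On U_Z we set Z = 1. Each monomial c·X^i·Y^j·Z^k in F becomes c·x^i·y^j·1^k = c·x^i·y^j.
Substituting Z = 1: F(X, Y, 1) = 3*x**3 - 2*x**2*y - 2*x**2 - 2*x*y**2 - 2*x*y + 3*x + y**2 + 2*y - 1.
Note: deg(f) ≤ deg(F) = 3; strict inequality happens when F is divisible by Z (lost terms).


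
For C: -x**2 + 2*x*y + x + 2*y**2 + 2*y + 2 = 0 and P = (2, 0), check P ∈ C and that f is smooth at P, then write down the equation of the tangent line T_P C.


Tangent line at P: -3*x + 6*y + 6 = 0.

Step 1: f(2, 0) = 0, so P lies on C.
Step 2: partial derivatives
  f_x(x, y) = -2*x + 2*y + 1, f_y(x, y) = 2*x + 4*y + 2.
  f_x(P) = -3, f_y(P) = 6 (gradient nonzero, so P is smooth).
Step 3: tangent line at P: -3·(x − 2) + 6·(y − 0) = 0.
Expanding: -3*x + 6*y + 6 = 0.


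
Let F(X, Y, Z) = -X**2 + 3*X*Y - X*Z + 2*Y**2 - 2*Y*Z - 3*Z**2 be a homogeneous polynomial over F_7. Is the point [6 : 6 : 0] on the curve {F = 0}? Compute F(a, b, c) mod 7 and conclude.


F(6,6,0) ≡ 4 (mod 7); P is NOT on the curve.

Evaluate F(6, 6, 0) term-by-term (mod 7).
  -X**2 ↦ -1·36·1·1 = -36
  3*X*Y ↦ 3·6·6·1 = 108
  -X*Z ↦ -1·6·1·0 = 0
  2*Y**2 ↦ 2·1·36·1 = 72
  -2*Y*Z ↦ -2·1·6·0 = 0
  -3*Z**2 ↦ -3·1·1·0 = 0
Sum: F(6, 6, 0) = (-36) + (108) + (0) + (72) + (0) + (0) = 144.
Reducing mod 7: 144 ≡ 4 (mod 7).
Since F(a, b, c) ≡ 4 ≠ 0 (mod 7), P does NOT lie on the curve.


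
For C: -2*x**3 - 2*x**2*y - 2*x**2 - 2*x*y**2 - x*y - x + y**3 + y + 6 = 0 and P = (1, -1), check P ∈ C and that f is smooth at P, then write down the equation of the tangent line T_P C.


Tangent line at P: -8*x + 5*y + 13 = 0.

Step 1: f(1, -1) = 0, so P lies on C.
Step 2: partial derivatives
  f_x(x, y) = -6*x**2 - 4*x*y - 4*x - 2*y**2 - y - 1, f_y(x, y) = -2*x**2 - 4*x*y - x + 3*y**2 + 1.
  f_x(P) = -8, f_y(P) = 5 (gradient nonzero, so P is smooth).
Step 3: tangent line at P: -8·(x − 1) + 5·(y − -1) = 0.
Expanding: -8*x + 5*y + 13 = 0.


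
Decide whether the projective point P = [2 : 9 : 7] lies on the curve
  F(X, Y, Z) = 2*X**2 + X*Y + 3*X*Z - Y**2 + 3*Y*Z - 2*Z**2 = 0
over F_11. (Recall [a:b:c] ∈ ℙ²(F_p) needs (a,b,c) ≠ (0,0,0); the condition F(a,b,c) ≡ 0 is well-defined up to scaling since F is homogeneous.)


F(2,9,7) ≡ 1 (mod 11); P is NOT on the curve.

Evaluate F(2, 9, 7) term-by-term (mod 11).
  2*X**2 ↦ 2·4·1·1 = 8
  X*Y ↦ 1·2·9·1 = 18
  3*X*Z ↦ 3·2·1·7 = 42
  -Y**2 ↦ -1·1·81·1 = -81
  3*Y*Z ↦ 3·1·9·7 = 189
  -2*Z**2 ↦ -2·1·1·49 = -98
Sum: F(2, 9, 7) = (8) + (18) + (42) + (-81) + (189) + (-98) = 78.
Reducing mod 11: 78 ≡ 1 (mod 11).
Since F(a, b, c) ≡ 1 ≠ 0 (mod 11), P does NOT lie on the curve.


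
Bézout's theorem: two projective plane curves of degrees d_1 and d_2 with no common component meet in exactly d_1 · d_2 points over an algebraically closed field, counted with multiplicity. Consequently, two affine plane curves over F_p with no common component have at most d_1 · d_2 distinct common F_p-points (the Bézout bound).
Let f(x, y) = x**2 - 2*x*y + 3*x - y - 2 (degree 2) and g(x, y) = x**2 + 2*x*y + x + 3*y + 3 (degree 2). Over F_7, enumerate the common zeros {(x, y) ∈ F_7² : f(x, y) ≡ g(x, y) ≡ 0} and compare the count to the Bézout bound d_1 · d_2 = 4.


Common zeros: {(6, 4)}; count = 1; Bézout bound = 4.

deg(f) = 2, deg(g) = 2, so Bézout bound = 4.
Scan x ∈ F_7. For each x, list the y ∈ F_7 with f(x, y) ≡ 0 and those with g(x, y) ≡ 0 (mod 7); the common zeros in that column are the intersection.
  x = 0: f ≡ 0 at y ∈ {5}; g ≡ 0 at y ∈ {6}; common: ∅.
  x = 1: f ≡ 0 at y ∈ {3}; g ≡ 0 at y ∈ {6}; common: ∅.
  x = 2: f ≡ 0 at y ∈ {3}; g ≡ 0 at y ∈ ∅; common: ∅.
  x = 3: f ≡ 0 at y ∈ ∅; g ≡ 0 at y ∈ {3}; common: ∅.
  x = 4: f ≡ 0 at y ∈ {6}; g ≡ 0 at y ∈ {3}; common: ∅.
  x = 5: f ≡ 0 at y ∈ {6}; g ≡ 0 at y ∈ {5}; common: ∅.
  x = 6: f ≡ 0 at y ∈ {4}; g ≡ 0 at y ∈ {4}; common: {4}.
Collecting: common zeros = {(6, 4)}, so the count is 1.
Comparison with the Bézout bound: 1 ≤ 4 = deg(f)·deg(g), as expected for curves with no common component (the affine F_7-count falls short of the bound because intersections may lie at infinity, over extension fields, or carry multiplicity).


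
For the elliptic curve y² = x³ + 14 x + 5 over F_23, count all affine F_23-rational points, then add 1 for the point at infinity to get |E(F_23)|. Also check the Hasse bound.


Affine points = {(2, 8), (2, 15), (5, 4), (5, 19), (6, 11), (6, 12), (7, 3), (7, 20), (8, 10), (8, 13), (9, 3), (9, 20), (10, 8), (10, 15), (11, 8), (11, 15), (14, 1), (14, 22), (15, 5), (15, 18), (16, 1), (16, 22), (17, 2), (17, 21), (19, 0), (22, 6), (22, 17)}; affine count = 27; |E(F_23)| = 28.

Discriminant check: Δ ∝ 4a³ + 27b² = 4·14³ + 27·5² = 4·2744 + 27·25 ≡ 13 (mod 23). Nonzero ⇒ E is nonsingular.
For each x ∈ F_23, compute rhs = x³ + 14·x + 5 mod 23, then count y ∈ F_23 with y² ≡ rhs.
  x = 0: rhs = 5, matching y values: none (0 points).
  x = 1: rhs = 20, matching y values: none (0 points).
  x = 2: rhs = 18, matching y values: 8, 15 (2 points).
  x = 3: rhs = 5, matching y values: none (0 points).
  x = 4: rhs = 10, matching y values: none (0 points).
  x = 5: rhs = 16, matching y values: 4, 19 (2 points).
  x = 6: rhs = 6, matching y values: 11, 12 (2 points).
  x = 7: rhs = 9, matching y values: 3, 20 (2 points).
  x = 8: rhs = 8, matching y values: 10, 13 (2 points).
  x = 9: rhs = 9, matching y values: 3, 20 (2 points).
  x = 10: rhs = 18, matching y values: 8, 15 (2 points).
  x = 11: rhs = 18, matching y values: 8, 15 (2 points).
  x = 12: rhs = 15, matching y values: none (0 points).
  x = 13: rhs = 15, matching y values: none (0 points).
  x = 14: rhs = 1, matching y values: 1, 22 (2 points).
  x = 15: rhs = 2, matching y values: 5, 18 (2 points).
  x = 16: rhs = 1, matching y values: 1, 22 (2 points).
  x = 17: rhs = 4, matching y values: 2, 21 (2 points).
  x = 18: rhs = 17, matching y values: none (0 points).
  x = 19: rhs = 0, matching y values: 0 (1 points).
  x = 20: rhs = 5, matching y values: none (0 points).
  x = 21: rhs = 15, matching y values: none (0 points).
  x = 22: rhs = 13, matching y values: 6, 17 (2 points).
Total affine count: 27.
Full point count |E(F_23)| = 27 + 1 = 28.
Hasse bound: |28 − (23+1)| = |4| = 4 ≤ 2√23 ≈ 9.5917 ✓.


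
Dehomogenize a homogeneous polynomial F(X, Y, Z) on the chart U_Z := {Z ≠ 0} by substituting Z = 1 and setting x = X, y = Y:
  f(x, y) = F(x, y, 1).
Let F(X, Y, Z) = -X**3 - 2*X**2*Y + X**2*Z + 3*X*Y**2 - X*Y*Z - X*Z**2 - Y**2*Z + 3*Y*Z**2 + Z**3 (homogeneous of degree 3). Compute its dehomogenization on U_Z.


f(x, y) = -x**3 - 2*x**2*y + x**2 + 3*x*y**2 - x*y - x - y**2 + 3*y + 1

On U_Z we set Z = 1. Each monomial c·X^i·Y^j·Z^k in F becomes c·x^i·y^j·1^k = c·x^i·y^j.
Substituting Z = 1: F(X, Y, 1) = -x**3 - 2*x**2*y + x**2 + 3*x*y**2 - x*y - x - y**2 + 3*y + 1.
Note: deg(f) ≤ deg(F) = 3; strict inequality happens when F is divisible by Z (lost terms).


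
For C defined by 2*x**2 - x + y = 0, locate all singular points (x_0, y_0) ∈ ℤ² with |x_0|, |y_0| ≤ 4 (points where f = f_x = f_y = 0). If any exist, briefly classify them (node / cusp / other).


No singular points in the scanned grid; C is smooth there.

Compute partial derivatives:
  f_x = 4*x - 1.
  f_y = 1.
f_y = 1 is a nonzero constant, so f_y never vanishes: no point (x, y) can satisfy f = f_x = f_y = 0. In particular no (x, y) ∈ {−4, ..., 4}² is singular; the curve is smooth.


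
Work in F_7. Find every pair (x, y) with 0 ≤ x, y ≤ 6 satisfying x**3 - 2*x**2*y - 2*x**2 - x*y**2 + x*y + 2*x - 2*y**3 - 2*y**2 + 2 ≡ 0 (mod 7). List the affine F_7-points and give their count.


Affine F_7-points: {(0, 3), (2, 4), (3, 2), (4, 0), (4, 4)}; count = 5.

For each of the 49 pairs (x, y) ∈ F_7², evaluate f(x, y) mod 7. Record the zeros.
  x = 0: [0↦2, 1↦5, 2↦6, 3↦0, 4↦3, 5↦3, 6↦2]  zeros at y ∈ {3}
  x = 1: [0↦3, 1↦4, 2↦1, 3↦3, 4↦5, 5↦2, 6↦3]  zeros at y ∈ ∅
  x = 2: [0↦6, 1↦1, 2↦4, 3↦3, 4↦0, 5↦4, 6↦3]  zeros at y ∈ {4}
  x = 3: [0↦3, 1↦2, 2↦0, 3↦6, 4↦1, 5↦1, 6↦1]  zeros at y ∈ {2}
  x = 4: [0↦0, 1↦6, 2↦2, 3↦4, 4↦0, 5↦6, 6↦3]  zeros at y ∈ {0, 4}
  x = 5: [0↦3, 1↦5, 2↦2, 3↦3, 4↦3, 5↦4, 6↦1]  zeros at y ∈ ∅
  x = 6: [0↦4, 1↦5, 2↦6, 3↦2, 4↦2, 5↦1, 6↦1]  zeros at y ∈ ∅
Collecting zeros: affine points = {(0, 3), (2, 4), (3, 2), (4, 0), (4, 4)}.
Total count |C(F_7)_aff| = 5.


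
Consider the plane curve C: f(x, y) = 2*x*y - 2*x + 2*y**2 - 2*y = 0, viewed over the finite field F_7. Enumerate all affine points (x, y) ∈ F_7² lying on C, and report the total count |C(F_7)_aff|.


Affine F_7-points: {(0, 0), (0, 1), (1, 1), (1, 6), (2, 1), (2, 5), (3, 1), (3, 4), (4, 1), (4, 3), (5, 1), (5, 2), (6, 1)}; count = 13.

For each of the 49 pairs (x, y) ∈ F_7², evaluate f(x, y) mod 7. Record the zeros.
  x = 0: [0↦0, 1↦0, 2↦4, 3↦5, 4↦3, 5↦5, 6↦4]  zeros at y ∈ {0, 1}
  x = 1: [0↦5, 1↦0, 2↦6, 3↦2, 4↦2, 5↦6, 6↦0]  zeros at y ∈ {1, 6}
  x = 2: [0↦3, 1↦0, 2↦1, 3↦6, 4↦1, 5↦0, 6↦3]  zeros at y ∈ {1, 5}
  x = 3: [0↦1, 1↦0, 2↦3, 3↦3, 4↦0, 5↦1, 6↦6]  zeros at y ∈ {1, 4}
  x = 4: [0↦6, 1↦0, 2↦5, 3↦0, 4↦6, 5↦2, 6↦2]  zeros at y ∈ {1, 3}
  x = 5: [0↦4, 1↦0, 2↦0, 3↦4, 4↦5, 5↦3, 6↦5]  zeros at y ∈ {1, 2}
  x = 6: [0↦2, 1↦0, 2↦2, 3↦1, 4↦4, 5↦4, 6↦1]  zeros at y ∈ {1}
Collecting zeros: affine points = {(0, 0), (0, 1), (1, 1), (1, 6), (2, 1), (2, 5), (3, 1), (3, 4), (4, 1), (4, 3), (5, 1), (5, 2), (6, 1)}.
Total count |C(F_7)_aff| = 13.


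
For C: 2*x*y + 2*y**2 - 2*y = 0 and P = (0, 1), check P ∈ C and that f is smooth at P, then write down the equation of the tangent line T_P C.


Tangent line at P: 2*x + 2*y - 2 = 0.

Step 1: f(0, 1) = 0, so P lies on C.
Step 2: partial derivatives
  f_x(x, y) = 2*y, f_y(x, y) = 2*x + 4*y - 2.
  f_x(P) = 2, f_y(P) = 2 (gradient nonzero, so P is smooth).
Step 3: tangent line at P: 2·(x − 0) + 2·(y − 1) = 0.
Expanding: 2*x + 2*y - 2 = 0.


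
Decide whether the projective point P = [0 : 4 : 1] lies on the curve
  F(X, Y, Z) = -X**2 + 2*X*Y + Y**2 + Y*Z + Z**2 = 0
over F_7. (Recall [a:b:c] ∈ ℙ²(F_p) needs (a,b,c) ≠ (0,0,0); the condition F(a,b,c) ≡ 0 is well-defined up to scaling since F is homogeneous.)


F(0,4,1) ≡ 0 (mod 7); P is on the curve.

Evaluate F(0, 4, 1) term-by-term (mod 7).
  -X**2 ↦ -1·0·1·1 = 0
  2*X*Y ↦ 2·0·4·1 = 0
  Y**2 ↦ 1·1·16·1 = 16
  Y*Z ↦ 1·1·4·1 = 4
  Z**2 ↦ 1·1·1·1 = 1
Sum: F(0, 4, 1) = (0) + (0) + (16) + (4) + (1) = 21.
Reducing mod 7: 21 ≡ 0 (mod 7).
Since F(a, b, c) ≡ 0 (mod 7), P lies on the curve.


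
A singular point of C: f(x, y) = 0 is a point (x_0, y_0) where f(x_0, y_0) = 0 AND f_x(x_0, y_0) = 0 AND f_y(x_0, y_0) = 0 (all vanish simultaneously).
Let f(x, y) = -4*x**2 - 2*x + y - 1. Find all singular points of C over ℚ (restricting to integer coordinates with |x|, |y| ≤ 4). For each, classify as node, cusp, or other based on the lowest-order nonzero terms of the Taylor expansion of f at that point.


No singular points in the scanned grid; C is smooth there.

Compute partial derivatives:
  f_x = -8*x - 2.
  f_y = 1.
f_y = 1 is a nonzero constant, so f_y never vanishes: no point (x, y) can satisfy f = f_x = f_y = 0. In particular no (x, y) ∈ {−4, ..., 4}² is singular; the curve is smooth.


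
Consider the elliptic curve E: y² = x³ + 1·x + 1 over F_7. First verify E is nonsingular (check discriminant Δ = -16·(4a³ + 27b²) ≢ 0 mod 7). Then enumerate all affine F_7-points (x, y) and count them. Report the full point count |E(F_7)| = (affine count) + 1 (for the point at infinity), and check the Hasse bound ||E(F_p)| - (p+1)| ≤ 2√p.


Affine points = {(0, 1), (0, 6), (2, 2), (2, 5)}; affine count = 4; |E(F_7)| = 5.

Discriminant check: Δ ∝ 4a³ + 27b² = 4·1³ + 27·1² = 4·1 + 27·1 ≡ 3 (mod 7). Nonzero ⇒ E is nonsingular.
For each x ∈ F_7, compute rhs = x³ + 1·x + 1 mod 7, then count y ∈ F_7 with y² ≡ rhs.
  x = 0: rhs = 1, matching y values: 1, 6 (2 points).
  x = 1: rhs = 3, matching y values: none (0 points).
  x = 2: rhs = 4, matching y values: 2, 5 (2 points).
  x = 3: rhs = 3, matching y values: none (0 points).
  x = 4: rhs = 6, matching y values: none (0 points).
  x = 5: rhs = 5, matching y values: none (0 points).
  x = 6: rhs = 6, matching y values: none (0 points).
Total affine count: 4.
Full point count |E(F_7)| = 4 + 1 = 5.
Hasse bound: |5 − (7+1)| = |-3| = 3 ≤ 2√7 ≈ 5.2915 ✓.


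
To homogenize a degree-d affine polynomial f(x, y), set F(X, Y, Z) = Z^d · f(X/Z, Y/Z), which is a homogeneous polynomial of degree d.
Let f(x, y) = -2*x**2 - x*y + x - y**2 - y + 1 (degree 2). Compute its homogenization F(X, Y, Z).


F(X, Y, Z) = -2*X**2 - X*Y + X*Z - Y**2 - Y*Z + Z**2

deg(f) = 2.
Substitute x = X/Z, y = Y/Z into f, then multiply by Z^2.
  monomial -2·x^2·y^0 ↦ -2·X^2·Y^0·Z^0.
  monomial -1·x^1·y^1 ↦ -1·X^1·Y^1·Z^0.
  monomial 1·x^1·y^0 ↦ 1·X^1·Y^0·Z^1.
  monomial -1·x^0·y^2 ↦ -1·X^0·Y^2·Z^0.
  monomial -1·x^0·y^1 ↦ -1·X^0·Y^1·Z^1.
  monomial 1·x^0·y^0 ↦ 1·X^0·Y^0·Z^2.
Collecting: F(X, Y, Z) = -2*X**2 - X*Y + X*Z - Y**2 - Y*Z + Z**2.


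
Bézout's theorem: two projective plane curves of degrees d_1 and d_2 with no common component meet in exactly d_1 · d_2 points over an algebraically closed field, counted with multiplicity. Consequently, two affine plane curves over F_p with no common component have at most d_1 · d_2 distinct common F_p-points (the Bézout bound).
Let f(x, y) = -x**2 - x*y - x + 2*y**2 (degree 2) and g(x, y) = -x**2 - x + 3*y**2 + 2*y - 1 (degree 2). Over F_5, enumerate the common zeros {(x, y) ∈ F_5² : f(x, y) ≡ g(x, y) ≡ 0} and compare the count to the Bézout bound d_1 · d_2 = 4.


Common zeros: {(4, 2)}; count = 1; Bézout bound = 4.

deg(f) = 2, deg(g) = 2, so Bézout bound = 4.
Scan x ∈ F_5. For each x, list the y ∈ F_5 with f(x, y) ≡ 0 and those with g(x, y) ≡ 0 (mod 5); the common zeros in that column are the intersection.
  x = 0: f ≡ 0 at y ∈ {0}; g ≡ 0 at y ∈ {2, 4}; common: ∅.
  x = 1: f ≡ 0 at y ∈ ∅; g ≡ 0 at y ∈ {3}; common: ∅.
  x = 2: f ≡ 0 at y ∈ ∅; g ≡ 0 at y ∈ ∅; common: ∅.
  x = 3: f ≡ 0 at y ∈ {2}; g ≡ 0 at y ∈ {3}; common: ∅.
  x = 4: f ≡ 0 at y ∈ {0, 2}; g ≡ 0 at y ∈ {2, 4}; common: {2}.
Collecting: common zeros = {(4, 2)}, so the count is 1.
Comparison with the Bézout bound: 1 ≤ 4 = deg(f)·deg(g), as expected for curves with no common component (the affine F_5-count falls short of the bound because intersections may lie at infinity, over extension fields, or carry multiplicity).


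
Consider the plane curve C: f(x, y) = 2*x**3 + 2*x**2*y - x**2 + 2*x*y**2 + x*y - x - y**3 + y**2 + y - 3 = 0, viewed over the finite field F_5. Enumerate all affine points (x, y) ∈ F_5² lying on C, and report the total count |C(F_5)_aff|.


Affine F_5-points: {(0, 2), (3, 4), (4, 0), (4, 1), (4, 3)}; count = 5.

For each of the 25 pairs (x, y) ∈ F_5², evaluate f(x, y) mod 5. Record the zeros.
  x = 0: [0↦2, 1↦3, 2↦0, 3↦2, 4↦3]  zeros at y ∈ {2}
  x = 1: [0↦2, 1↦3, 2↦4, 3↦4, 4↦2]  zeros at y ∈ ∅
  x = 2: [0↦2, 1↦2, 2↦1, 3↦3, 4↦2]  zeros at y ∈ ∅
  x = 3: [0↦4, 1↦2, 2↦3, 3↦1, 4↦0]  zeros at y ∈ {4}
  x = 4: [0↦0, 1↦0, 2↦2, 3↦0, 4↦3]  zeros at y ∈ {0, 1, 3}
Collecting zeros: affine points = {(0, 2), (3, 4), (4, 0), (4, 1), (4, 3)}.
Total count |C(F_5)_aff| = 5.


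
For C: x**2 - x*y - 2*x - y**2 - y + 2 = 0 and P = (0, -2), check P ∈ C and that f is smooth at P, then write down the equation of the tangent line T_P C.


Tangent line at P: 3*y + 6 = 0.

Step 1: f(0, -2) = 0, so P lies on C.
Step 2: partial derivatives
  f_x(x, y) = 2*x - y - 2, f_y(x, y) = -x - 2*y - 1.
  f_x(P) = 0, f_y(P) = 3 (gradient nonzero, so P is smooth).
Step 3: tangent line at P: 0·(x − 0) + 3·(y − -2) = 0.
Expanding: 3*y + 6 = 0.


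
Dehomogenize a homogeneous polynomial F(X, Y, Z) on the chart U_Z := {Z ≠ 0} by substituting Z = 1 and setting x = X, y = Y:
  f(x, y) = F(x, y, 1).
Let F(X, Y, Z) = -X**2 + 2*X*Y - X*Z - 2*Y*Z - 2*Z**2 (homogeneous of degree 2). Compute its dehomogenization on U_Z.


f(x, y) = -x**2 + 2*x*y - x - 2*y - 2

On U_Z we set Z = 1. Each monomial c·X^i·Y^j·Z^k in F becomes c·x^i·y^j·1^k = c·x^i·y^j.
Substituting Z = 1: F(X, Y, 1) = -x**2 + 2*x*y - x - 2*y - 2.
Note: deg(f) ≤ deg(F) = 2; strict inequality happens when F is divisible by Z (lost terms).


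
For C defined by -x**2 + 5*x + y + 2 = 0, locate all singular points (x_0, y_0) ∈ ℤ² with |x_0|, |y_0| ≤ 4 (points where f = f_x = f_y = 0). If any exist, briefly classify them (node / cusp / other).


No singular points in the scanned grid; C is smooth there.

Compute partial derivatives:
  f_x = 5 - 2*x.
  f_y = 1.
f_y = 1 is a nonzero constant, so f_y never vanishes: no point (x, y) can satisfy f = f_x = f_y = 0. In particular no (x, y) ∈ {−4, ..., 4}² is singular; the curve is smooth.


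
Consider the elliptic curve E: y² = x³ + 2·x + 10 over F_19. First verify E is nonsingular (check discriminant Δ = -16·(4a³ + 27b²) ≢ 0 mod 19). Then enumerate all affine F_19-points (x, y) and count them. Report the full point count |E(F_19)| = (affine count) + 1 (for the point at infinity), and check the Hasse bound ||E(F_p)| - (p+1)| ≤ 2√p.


Affine points = {(3, 9), (3, 10), (4, 5), (4, 14), (7, 5), (7, 14), (8, 5), (8, 14), (9, 4), (9, 15), (10, 2), (10, 17), (17, 6), (17, 13), (18, 8), (18, 11)}; affine count = 16; |E(F_19)| = 17.

Discriminant check: Δ ∝ 4a³ + 27b² = 4·2³ + 27·10² = 4·8 + 27·100 ≡ 15 (mod 19). Nonzero ⇒ E is nonsingular.
For each x ∈ F_19, compute rhs = x³ + 2·x + 10 mod 19, then count y ∈ F_19 with y² ≡ rhs.
  x = 0: rhs = 10, matching y values: none (0 points).
  x = 1: rhs = 13, matching y values: none (0 points).
  x = 2: rhs = 3, matching y values: none (0 points).
  x = 3: rhs = 5, matching y values: 9, 10 (2 points).
  x = 4: rhs = 6, matching y values: 5, 14 (2 points).
  x = 5: rhs = 12, matching y values: none (0 points).
  x = 6: rhs = 10, matching y values: none (0 points).
  x = 7: rhs = 6, matching y values: 5, 14 (2 points).
  x = 8: rhs = 6, matching y values: 5, 14 (2 points).
  x = 9: rhs = 16, matching y values: 4, 15 (2 points).
  x = 10: rhs = 4, matching y values: 2, 17 (2 points).
  x = 11: rhs = 14, matching y values: none (0 points).
  x = 12: rhs = 14, matching y values: none (0 points).
  x = 13: rhs = 10, matching y values: none (0 points).
  x = 14: rhs = 8, matching y values: none (0 points).
  x = 15: rhs = 14, matching y values: none (0 points).
  x = 16: rhs = 15, matching y values: none (0 points).
  x = 17: rhs = 17, matching y values: 6, 13 (2 points).
  x = 18: rhs = 7, matching y values: 8, 11 (2 points).
Total affine count: 16.
Full point count |E(F_19)| = 16 + 1 = 17.
Hasse bound: |17 − (19+1)| = |-3| = 3 ≤ 2√19 ≈ 8.7178 ✓.


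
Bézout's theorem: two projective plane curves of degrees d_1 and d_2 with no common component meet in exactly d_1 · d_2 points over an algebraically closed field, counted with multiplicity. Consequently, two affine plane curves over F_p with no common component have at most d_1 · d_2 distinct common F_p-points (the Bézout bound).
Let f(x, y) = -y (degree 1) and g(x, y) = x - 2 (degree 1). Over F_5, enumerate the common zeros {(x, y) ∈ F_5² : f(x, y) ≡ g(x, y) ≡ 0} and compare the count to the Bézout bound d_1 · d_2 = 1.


Common zeros: {(2, 0)}; count = 1; Bézout bound = 1.

deg(f) = 1, deg(g) = 1, so Bézout bound = 1.
Scan x ∈ F_5. For each x, list the y ∈ F_5 with f(x, y) ≡ 0 and those with g(x, y) ≡ 0 (mod 5); the common zeros in that column are the intersection.
  x = 0: f ≡ 0 at y ∈ {0}; g ≡ 0 at y ∈ ∅; common: ∅.
  x = 1: f ≡ 0 at y ∈ {0}; g ≡ 0 at y ∈ ∅; common: ∅.
  x = 2: f ≡ 0 at y ∈ {0}; g ≡ 0 at y ∈ {0, 1, 2, 3, 4}; common: {0}.
  x = 3: f ≡ 0 at y ∈ {0}; g ≡ 0 at y ∈ ∅; common: ∅.
  x = 4: f ≡ 0 at y ∈ {0}; g ≡ 0 at y ∈ ∅; common: ∅.
Collecting: common zeros = {(2, 0)}, so the count is 1.
Comparison with the Bézout bound: 1 ≤ 1 = deg(f)·deg(g), as expected for curves with no common component (the bound is attained).


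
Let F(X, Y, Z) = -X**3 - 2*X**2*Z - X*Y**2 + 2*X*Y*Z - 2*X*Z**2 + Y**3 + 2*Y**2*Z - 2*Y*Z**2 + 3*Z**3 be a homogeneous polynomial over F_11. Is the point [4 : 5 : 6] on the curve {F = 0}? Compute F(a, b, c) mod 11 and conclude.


F(4,5,6) ≡ 1 (mod 11); P is NOT on the curve.

Evaluate F(4, 5, 6) term-by-term (mod 11).
  -X**3 ↦ -1·64·1·1 = -64
  -2*X**2*Z ↦ -2·16·1·6 = -192
  -X*Y**2 ↦ -1·4·25·1 = -100
  2*X*Y*Z ↦ 2·4·5·6 = 240
  -2*X*Z**2 ↦ -2·4·1·36 = -288
  Y**3 ↦ 1·1·125·1 = 125
  2*Y**2*Z ↦ 2·1·25·6 = 300
  -2*Y*Z**2 ↦ -2·1·5·36 = -360
  3*Z**3 ↦ 3·1·1·216 = 648
Sum: F(4, 5, 6) = (-64) + (-192) + (-100) + (240) + (-288) + (125) + (300) + (-360) + (648) = 309.
Reducing mod 11: 309 ≡ 1 (mod 11).
Since F(a, b, c) ≡ 1 ≠ 0 (mod 11), P does NOT lie on the curve.


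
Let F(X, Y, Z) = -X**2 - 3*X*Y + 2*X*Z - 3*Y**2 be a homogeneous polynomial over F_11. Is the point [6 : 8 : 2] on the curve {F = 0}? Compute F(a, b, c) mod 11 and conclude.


F(6,8,2) ≡ 4 (mod 11); P is NOT on the curve.

Evaluate F(6, 8, 2) term-by-term (mod 11).
  -X**2 ↦ -1·36·1·1 = -36
  -3*X*Y ↦ -3·6·8·1 = -144
  2*X*Z ↦ 2·6·1·2 = 24
  -3*Y**2 ↦ -3·1·64·1 = -192
Sum: F(6, 8, 2) = (-36) + (-144) + (24) + (-192) = -348.
Reducing mod 11: -348 ≡ 4 (mod 11).
Since F(a, b, c) ≡ 4 ≠ 0 (mod 11), P does NOT lie on the curve.


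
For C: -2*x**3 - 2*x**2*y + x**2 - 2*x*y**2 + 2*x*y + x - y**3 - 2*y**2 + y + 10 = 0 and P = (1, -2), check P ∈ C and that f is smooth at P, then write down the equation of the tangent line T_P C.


Tangent line at P: -7*x + 5*y + 17 = 0.

Step 1: f(1, -2) = 0, so P lies on C.
Step 2: partial derivatives
  f_x(x, y) = -6*x**2 - 4*x*y + 2*x - 2*y**2 + 2*y + 1, f_y(x, y) = -2*x**2 - 4*x*y + 2*x - 3*y**2 - 4*y + 1.
  f_x(P) = -7, f_y(P) = 5 (gradient nonzero, so P is smooth).
Step 3: tangent line at P: -7·(x − 1) + 5·(y − -2) = 0.
Expanding: -7*x + 5*y + 17 = 0.


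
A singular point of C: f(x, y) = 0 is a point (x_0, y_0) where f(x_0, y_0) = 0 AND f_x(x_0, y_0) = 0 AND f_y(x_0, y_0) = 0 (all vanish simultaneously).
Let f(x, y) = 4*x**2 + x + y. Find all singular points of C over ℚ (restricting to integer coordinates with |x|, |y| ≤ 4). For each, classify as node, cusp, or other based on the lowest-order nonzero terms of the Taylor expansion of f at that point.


No singular points in the scanned grid; C is smooth there.

Compute partial derivatives:
  f_x = 8*x + 1.
  f_y = 1.
f_y = 1 is a nonzero constant, so f_y never vanishes: no point (x, y) can satisfy f = f_x = f_y = 0. In particular no (x, y) ∈ {−4, ..., 4}² is singular; the curve is smooth.


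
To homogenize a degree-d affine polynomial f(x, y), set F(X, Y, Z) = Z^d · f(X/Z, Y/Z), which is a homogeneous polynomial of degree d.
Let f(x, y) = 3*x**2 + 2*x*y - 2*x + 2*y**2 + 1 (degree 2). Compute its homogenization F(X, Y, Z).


F(X, Y, Z) = 3*X**2 + 2*X*Y - 2*X*Z + 2*Y**2 + Z**2

deg(f) = 2.
Substitute x = X/Z, y = Y/Z into f, then multiply by Z^2.
  monomial 3·x^2·y^0 ↦ 3·X^2·Y^0·Z^0.
  monomial 2·x^1·y^1 ↦ 2·X^1·Y^1·Z^0.
  monomial -2·x^1·y^0 ↦ -2·X^1·Y^0·Z^1.
  monomial 2·x^0·y^2 ↦ 2·X^0·Y^2·Z^0.
  monomial 1·x^0·y^0 ↦ 1·X^0·Y^0·Z^2.
Collecting: F(X, Y, Z) = 3*X**2 + 2*X*Y - 2*X*Z + 2*Y**2 + Z**2.


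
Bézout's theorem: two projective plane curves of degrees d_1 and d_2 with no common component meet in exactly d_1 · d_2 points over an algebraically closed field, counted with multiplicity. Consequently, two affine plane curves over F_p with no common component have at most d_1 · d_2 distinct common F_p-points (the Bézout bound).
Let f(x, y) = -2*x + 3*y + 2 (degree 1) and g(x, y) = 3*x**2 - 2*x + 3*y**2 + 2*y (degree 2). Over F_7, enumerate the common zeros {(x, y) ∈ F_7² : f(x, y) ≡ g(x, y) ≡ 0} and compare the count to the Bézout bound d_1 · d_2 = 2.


Common zeros: {(0, 4), (4, 2)}; count = 2; Bézout bound = 2.

deg(f) = 1, deg(g) = 2, so Bézout bound = 2.
Scan x ∈ F_7. For each x, list the y ∈ F_7 with f(x, y) ≡ 0 and those with g(x, y) ≡ 0 (mod 7); the common zeros in that column are the intersection.
  x = 0: f ≡ 0 at y ∈ {4}; g ≡ 0 at y ∈ {0, 4}; common: {4}.
  x = 1: f ≡ 0 at y ∈ {0}; g ≡ 0 at y ∈ ∅; common: ∅.
  x = 2: f ≡ 0 at y ∈ {3}; g ≡ 0 at y ∈ ∅; common: ∅.
  x = 3: f ≡ 0 at y ∈ {6}; g ≡ 0 at y ∈ {0, 4}; common: ∅.
  x = 4: f ≡ 0 at y ∈ {2}; g ≡ 0 at y ∈ {2}; common: {2}.
  x = 5: f ≡ 0 at y ∈ {5}; g ≡ 0 at y ∈ {1, 3}; common: ∅.
  x = 6: f ≡ 0 at y ∈ {1}; g ≡ 0 at y ∈ {2}; common: ∅.
Collecting: common zeros = {(0, 4), (4, 2)}, so the count is 2.
Comparison with the Bézout bound: 2 ≤ 2 = deg(f)·deg(g), as expected for curves with no common component (the bound is attained).


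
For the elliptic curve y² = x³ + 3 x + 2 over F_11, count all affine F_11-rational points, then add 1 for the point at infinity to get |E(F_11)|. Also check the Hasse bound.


Affine points = {(2, 4), (2, 7), (3, 4), (3, 7), (4, 1), (4, 10), (6, 4), (6, 7), (7, 5), (7, 6), (10, 3), (10, 8)}; affine count = 12; |E(F_11)| = 13.

Discriminant check: Δ ∝ 4a³ + 27b² = 4·3³ + 27·2² = 4·27 + 27·4 ≡ 7 (mod 11). Nonzero ⇒ E is nonsingular.
For each x ∈ F_11, compute rhs = x³ + 3·x + 2 mod 11, then count y ∈ F_11 with y² ≡ rhs.
  x = 0: rhs = 2, matching y values: none (0 points).
  x = 1: rhs = 6, matching y values: none (0 points).
  x = 2: rhs = 5, matching y values: 4, 7 (2 points).
  x = 3: rhs = 5, matching y values: 4, 7 (2 points).
  x = 4: rhs = 1, matching y values: 1, 10 (2 points).
  x = 5: rhs = 10, matching y values: none (0 points).
  x = 6: rhs = 5, matching y values: 4, 7 (2 points).
  x = 7: rhs = 3, matching y values: 5, 6 (2 points).
  x = 8: rhs = 10, matching y values: none (0 points).
  x = 9: rhs = 10, matching y values: none (0 points).
  x = 10: rhs = 9, matching y values: 3, 8 (2 points).
Total affine count: 12.
Full point count |E(F_11)| = 12 + 1 = 13.
Hasse bound: |13 − (11+1)| = |1| = 1 ≤ 2√11 ≈ 6.6332 ✓.
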